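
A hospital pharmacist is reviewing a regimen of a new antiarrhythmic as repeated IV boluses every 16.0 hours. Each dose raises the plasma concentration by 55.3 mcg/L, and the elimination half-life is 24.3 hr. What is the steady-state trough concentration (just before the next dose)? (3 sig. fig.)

k = ln 2 / 24.3 = 0.02852 hr⁻¹
Fraction remaining after one interval: e^(−kτ) = e^(−0.02852 × 16.0) = 0.6336
R = 1 / (1 − 0.6336) = 2.729
Css,max = 55.3 × 2.729 = 150.9 mcg/L
Css,min = Css,max × e^(−kτ) = 150.9 × 0.6336 ≈ 95.6 mcg/L

95.6 mcg/L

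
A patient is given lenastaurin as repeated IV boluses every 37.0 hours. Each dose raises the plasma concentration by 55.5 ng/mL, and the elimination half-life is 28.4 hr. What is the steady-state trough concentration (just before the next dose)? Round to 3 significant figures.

37.8 ng/mL

k = ln 2 / 28.4 = 0.02441 hr⁻¹
Fraction remaining after one interval: e^(−kτ) = e^(−0.02441 × 37.0) = 0.4053
R = 1 / (1 − 0.4053) = 1.682
Css,max = 55.5 × 1.682 = 93.33 ng/mL
Css,min = Css,max × e^(−kτ) = 93.33 × 0.4053 ≈ 37.8 ng/mL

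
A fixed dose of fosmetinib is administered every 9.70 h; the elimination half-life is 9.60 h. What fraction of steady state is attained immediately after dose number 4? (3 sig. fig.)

0.939

k = ln 2 / 9.60 = 0.07220 h⁻¹
f_n = 1 − e^(−nkτ) = 1 − e^(−4 × 0.07220 × 9.70) = 1 − e^(−2.801) = 1 − 0.06072 ≈ 0.939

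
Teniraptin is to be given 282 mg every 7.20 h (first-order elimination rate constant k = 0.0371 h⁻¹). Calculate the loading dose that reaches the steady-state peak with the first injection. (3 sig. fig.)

1200 mg

Accumulation ratio R = 1 / (1 − e^(−kτ)) = 1 / (1 − e^(−0.03710×7.20)) = 1 / (1 − 0.7656) = 4.266
Loading dose = maintenance dose × R = 282 × 4.266 ≈ 1200 mg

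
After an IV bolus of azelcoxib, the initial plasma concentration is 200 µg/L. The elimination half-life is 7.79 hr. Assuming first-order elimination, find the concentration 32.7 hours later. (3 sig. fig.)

k = ln 2 / 7.79 = 0.08898 hr⁻¹
C(t) = C₀ e^(−kt) = 200 × e^(−0.08898 × 32.7) = 200 × e^(−2.910) = 200 × 0.05450 ≈ 10.9 µg/L

10.9 µg/L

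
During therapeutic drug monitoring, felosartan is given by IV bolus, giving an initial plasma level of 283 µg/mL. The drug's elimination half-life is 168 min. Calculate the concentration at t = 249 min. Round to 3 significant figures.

k = ln 2 / 168 = 0.004126 min⁻¹
C(t) = C₀ e^(−kt) = 283 × e^(−0.004126 × 249) = 283 × e^(−1.027) = 283 × 0.3580 ≈ 101 µg/mL

101 µg/mL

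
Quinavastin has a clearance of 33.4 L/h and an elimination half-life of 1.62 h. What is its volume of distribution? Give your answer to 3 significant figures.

78.1 L

k = ln 2 / t½ = ln 2 / 1.62 = 0.4279 h⁻¹
V = CL / k = 33.4 / 0.4279 ≈ 78.1 L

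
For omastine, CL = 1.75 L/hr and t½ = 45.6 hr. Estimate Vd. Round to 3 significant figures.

115 L

k = ln 2 / t½ = ln 2 / 45.6 = 0.01520 hr⁻¹
V = CL / k = 1.75 / 0.01520 ≈ 115 L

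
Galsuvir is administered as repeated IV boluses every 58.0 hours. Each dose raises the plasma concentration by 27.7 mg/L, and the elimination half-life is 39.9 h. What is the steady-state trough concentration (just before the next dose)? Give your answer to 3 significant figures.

15.9 mg/L

k = ln 2 / 39.9 = 0.01737 h⁻¹
Fraction remaining after one interval: e^(−kτ) = e^(−0.01737 × 58.0) = 0.3651
R = 1 / (1 − 0.3651) = 1.575
Css,max = 27.7 × 1.575 = 43.63 mg/L
Css,min = Css,max × e^(−kτ) = 43.63 × 0.3651 ≈ 15.9 mg/L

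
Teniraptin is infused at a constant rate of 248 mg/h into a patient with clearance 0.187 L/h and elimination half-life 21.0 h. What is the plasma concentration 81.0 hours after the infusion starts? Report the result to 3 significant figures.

Css = rate / CL = 248 / 0.187 = 1326 µg/mL
k = ln 2 / 21.0 = 0.03301 h⁻¹
C(t) = Css (1 − e^(−kt)) = 1326 × (1 − e^(−2.674)) = 1326 × 0.9310 ≈ 1230 µg/mL

1230 µg/mL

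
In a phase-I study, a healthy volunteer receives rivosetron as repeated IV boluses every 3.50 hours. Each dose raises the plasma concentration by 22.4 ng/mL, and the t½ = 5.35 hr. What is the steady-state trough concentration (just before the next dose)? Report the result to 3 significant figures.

k = ln 2 / 5.35 = 0.1296 hr⁻¹
Fraction remaining after one interval: e^(−kτ) = e^(−0.1296 × 3.50) = 0.6354
R = 1 / (1 − 0.6354) = 2.743
Css,max = 22.4 × 2.743 = 61.44 ng/mL
Css,min = Css,max × e^(−kτ) = 61.44 × 0.6354 ≈ 39.0 ng/mL

39.0 ng/mL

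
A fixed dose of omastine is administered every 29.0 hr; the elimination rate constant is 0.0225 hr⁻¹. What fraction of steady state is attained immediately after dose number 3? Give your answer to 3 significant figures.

f_n = 1 − e^(−nkτ) = 1 − e^(−3 × 0.02250 × 29.0) = 1 − e^(−1.958) = 1 − 0.1412 ≈ 0.859

0.859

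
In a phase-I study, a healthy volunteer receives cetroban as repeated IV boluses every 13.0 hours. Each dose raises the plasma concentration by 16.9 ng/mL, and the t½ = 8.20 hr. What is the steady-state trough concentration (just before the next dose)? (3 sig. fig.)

8.45 ng/mL

k = ln 2 / 8.20 = 0.08453 hr⁻¹
Fraction remaining after one interval: e^(−kτ) = e^(−0.08453 × 13.0) = 0.3332
R = 1 / (1 − 0.3332) = 1.500
Css,max = 16.9 × 1.500 = 25.35 ng/mL
Css,min = Css,max × e^(−kτ) = 25.35 × 0.3332 ≈ 8.45 ng/mL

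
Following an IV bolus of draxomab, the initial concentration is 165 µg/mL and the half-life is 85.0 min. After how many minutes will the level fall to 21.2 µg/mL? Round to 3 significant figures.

252 minutes

k = ln 2 / 85.0 = 0.008155 min⁻¹
C(t) = C₀ e^(−kt)  ⇒  t = ln(C₀/C) / k
t = ln(165/21.2) / 0.008155 = 2.052 / 0.008155 ≈ 252 minutes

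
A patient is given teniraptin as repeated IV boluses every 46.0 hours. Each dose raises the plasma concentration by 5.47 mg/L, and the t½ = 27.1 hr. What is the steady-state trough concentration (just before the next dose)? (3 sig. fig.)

k = ln 2 / 27.1 = 0.02558 hr⁻¹
Fraction remaining after one interval: e^(−kτ) = e^(−0.02558 × 46.0) = 0.3083
R = 1 / (1 − 0.3083) = 1.446
Css,max = 5.47 × 1.446 = 7.908 mg/L
Css,min = Css,max × e^(−kτ) = 7.908 × 0.3083 ≈ 2.44 mg/L

2.44 mg/L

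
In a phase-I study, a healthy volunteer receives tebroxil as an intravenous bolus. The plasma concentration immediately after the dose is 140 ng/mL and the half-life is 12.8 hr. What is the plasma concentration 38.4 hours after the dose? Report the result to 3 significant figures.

k = ln 2 / 12.8 = 0.05415 hr⁻¹
38.4 hr is 3.000 half-lives, so C = 140 × (1/2)^3.000 = 140 × 0.1250 ≈ 17.5 ng/mL

17.5 ng/mL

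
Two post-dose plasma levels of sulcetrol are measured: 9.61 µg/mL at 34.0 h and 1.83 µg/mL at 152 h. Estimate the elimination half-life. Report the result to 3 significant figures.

k = ln(C₁/C₂) / (t₂ − t₁) = ln(9.61/1.83) / (152 − 34.0)
  = 1.658 / 118.0 = 0.01405 h⁻¹
t½ = ln 2 / k = ln 2 / 0.01405 ≈ 49.3 hours

49.3 hours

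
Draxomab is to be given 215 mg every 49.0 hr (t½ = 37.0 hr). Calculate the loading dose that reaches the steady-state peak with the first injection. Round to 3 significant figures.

k = ln 2 / 37.0 = 0.01873 hr⁻¹
Accumulation ratio R = 1 / (1 − e^(−kτ)) = 1 / (1 − e^(−0.01873×49.0)) = 1 / (1 − 0.3993) = 1.665
Loading dose = maintenance dose × R = 215 × 1.665 ≈ 358 mg

358 mg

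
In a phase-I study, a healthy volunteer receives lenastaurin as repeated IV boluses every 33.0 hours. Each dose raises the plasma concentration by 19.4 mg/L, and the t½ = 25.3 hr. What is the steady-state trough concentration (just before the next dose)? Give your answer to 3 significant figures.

k = ln 2 / 25.3 = 0.02740 hr⁻¹
Fraction remaining after one interval: e^(−kτ) = e^(−0.02740 × 33.0) = 0.4049
R = 1 / (1 − 0.4049) = 1.680
Css,max = 19.4 × 1.680 = 32.60 mg/L
Css,min = Css,max × e^(−kτ) = 32.60 × 0.4049 ≈ 13.2 mg/L

13.2 mg/L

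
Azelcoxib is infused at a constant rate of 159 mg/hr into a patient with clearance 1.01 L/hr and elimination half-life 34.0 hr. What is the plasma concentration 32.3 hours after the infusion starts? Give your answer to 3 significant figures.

Css = rate / CL = 159 / 1.01 = 157.4 µg/mL
k = ln 2 / 34.0 = 0.02039 hr⁻¹
C(t) = Css (1 − e^(−kt)) = 157.4 × (1 − e^(−0.6585)) = 157.4 × 0.4824 ≈ 75.9 µg/mL

75.9 µg/mL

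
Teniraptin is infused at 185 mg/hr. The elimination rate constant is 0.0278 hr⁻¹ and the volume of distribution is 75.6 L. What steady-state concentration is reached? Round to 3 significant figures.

CL = k · V = 0.0278 × 75.6 = 2.102 L/hr
Css = rate / CL = 185 / 2.102 ≈ 88.0 µg/mL

88.0 µg/mL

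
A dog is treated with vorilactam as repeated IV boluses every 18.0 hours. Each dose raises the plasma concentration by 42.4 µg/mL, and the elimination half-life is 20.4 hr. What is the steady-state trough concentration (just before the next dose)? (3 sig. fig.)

50.3 µg/mL

k = ln 2 / 20.4 = 0.03398 hr⁻¹
Fraction remaining after one interval: e^(−kτ) = e^(−0.03398 × 18.0) = 0.5425
R = 1 / (1 − 0.5425) = 2.186
Css,max = 42.4 × 2.186 = 92.67 µg/mL
Css,min = Css,max × e^(−kτ) = 92.67 × 0.5425 ≈ 50.3 µg/mL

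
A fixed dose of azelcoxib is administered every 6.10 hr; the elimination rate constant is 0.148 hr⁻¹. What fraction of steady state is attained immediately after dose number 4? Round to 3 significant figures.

0.973

f_n = 1 − e^(−nkτ) = 1 − e^(−4 × 0.1480 × 6.10) = 1 − e^(−3.611) = 1 − 0.02702 ≈ 0.973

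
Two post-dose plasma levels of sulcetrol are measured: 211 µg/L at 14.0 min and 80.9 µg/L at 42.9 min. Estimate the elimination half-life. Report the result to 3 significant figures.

20.9 minutes

k = ln(C₁/C₂) / (t₂ − t₁) = ln(211/80.9) / (42.9 − 14.0)
  = 0.9586 / 28.90 = 0.03317 min⁻¹
t½ = ln 2 / k = ln 2 / 0.03317 ≈ 20.9 minutes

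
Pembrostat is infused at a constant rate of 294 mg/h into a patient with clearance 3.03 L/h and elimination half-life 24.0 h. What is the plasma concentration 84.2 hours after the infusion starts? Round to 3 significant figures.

Css = rate / CL = 294 / 3.03 = 97.03 mg/L
k = ln 2 / 24.0 = 0.02888 h⁻¹
C(t) = Css (1 − e^(−kt)) = 97.03 × (1 − e^(−2.432)) = 97.03 × 0.9121 ≈ 88.5 mg/L

88.5 mg/L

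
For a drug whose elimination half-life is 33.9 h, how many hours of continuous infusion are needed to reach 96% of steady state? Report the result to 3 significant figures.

157 hours

k = ln 2 / 33.9 = 0.02045 h⁻¹
f = 1 − e^(−kt)  ⇒  t = −ln(1 − f) / k
t = −ln(1 − 0.96) / 0.02045 = 3.219 / 0.02045 ≈ 157 hours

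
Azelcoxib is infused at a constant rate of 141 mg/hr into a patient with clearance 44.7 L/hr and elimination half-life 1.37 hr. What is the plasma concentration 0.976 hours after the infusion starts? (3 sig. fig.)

Css = rate / CL = 141 / 44.7 = 3.154 µg/mL
k = ln 2 / 1.37 = 0.5059 hr⁻¹
C(t) = Css (1 − e^(−kt)) = 3.154 × (1 − e^(−0.4938)) = 3.154 × 0.3897 ≈ 1.23 µg/mL

1.23 µg/mL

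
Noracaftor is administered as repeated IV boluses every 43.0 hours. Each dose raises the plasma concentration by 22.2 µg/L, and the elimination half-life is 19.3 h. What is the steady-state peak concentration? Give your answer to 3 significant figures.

28.2 µg/L

k = ln 2 / 19.3 = 0.03591 h⁻¹
Fraction remaining after one interval: e^(−kτ) = e^(−0.03591 × 43.0) = 0.2135
R = 1 / (1 − 0.2135) = 1.271
Css,max = 22.2 × 1.271 ≈ 28.2 µg/L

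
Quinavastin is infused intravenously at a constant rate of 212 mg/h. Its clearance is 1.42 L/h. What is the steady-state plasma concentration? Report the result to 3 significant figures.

149 mg/L

Css = infusion rate / CL = 212 / 1.42 ≈ 149 mg/L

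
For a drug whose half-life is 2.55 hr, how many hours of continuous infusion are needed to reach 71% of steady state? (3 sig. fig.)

k = ln 2 / 2.55 = 0.2718 hr⁻¹
f = 1 − e^(−kt)  ⇒  t = −ln(1 − f) / k
t = −ln(1 − 0.71) / 0.2718 = 1.238 / 0.2718 ≈ 4.55 hours

4.55 hours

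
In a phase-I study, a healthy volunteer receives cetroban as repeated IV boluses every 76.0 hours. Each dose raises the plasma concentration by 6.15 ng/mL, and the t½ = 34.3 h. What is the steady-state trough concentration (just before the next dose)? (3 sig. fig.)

k = ln 2 / 34.3 = 0.02021 h⁻¹
Fraction remaining after one interval: e^(−kτ) = e^(−0.02021 × 76.0) = 0.2153
R = 1 / (1 − 0.2153) = 1.274
Css,max = 6.15 × 1.274 = 7.837 ng/mL
Css,min = Css,max × e^(−kτ) = 7.837 × 0.2153 ≈ 1.69 ng/mL

1.69 ng/mL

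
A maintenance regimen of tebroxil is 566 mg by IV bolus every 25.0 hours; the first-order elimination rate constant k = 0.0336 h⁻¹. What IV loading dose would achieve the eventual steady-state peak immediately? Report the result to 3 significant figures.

Accumulation ratio R = 1 / (1 − e^(−kτ)) = 1 / (1 − e^(−0.03360×25.0)) = 1 / (1 − 0.4317) = 1.760
Loading dose = maintenance dose × R = 566 × 1.760 ≈ 996 mg

996 mg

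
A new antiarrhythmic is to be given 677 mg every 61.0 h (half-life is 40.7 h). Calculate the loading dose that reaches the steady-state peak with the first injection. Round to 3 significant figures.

1050 mg

k = ln 2 / 40.7 = 0.01703 h⁻¹
Accumulation ratio R = 1 / (1 − e^(−kτ)) = 1 / (1 − e^(−0.01703×61.0)) = 1 / (1 − 0.3539) = 1.548
Loading dose = maintenance dose × R = 677 × 1.548 ≈ 1050 mg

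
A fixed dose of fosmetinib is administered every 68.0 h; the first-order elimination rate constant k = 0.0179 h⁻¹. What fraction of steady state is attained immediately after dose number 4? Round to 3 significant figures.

f_n = 1 − e^(−nkτ) = 1 − e^(−4 × 0.01790 × 68.0) = 1 − e^(−4.869) = 1 − 0.007683 ≈ 0.992

0.992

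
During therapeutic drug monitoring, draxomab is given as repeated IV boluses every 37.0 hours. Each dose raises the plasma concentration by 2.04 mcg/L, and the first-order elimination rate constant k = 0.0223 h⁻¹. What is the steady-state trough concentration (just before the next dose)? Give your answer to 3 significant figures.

1.59 mcg/L

Fraction remaining after one interval: e^(−kτ) = e^(−0.02230 × 37.0) = 0.4382
R = 1 / (1 − 0.4382) = 1.780
Css,max = 2.04 × 1.780 = 3.631 mcg/L
Css,min = Css,max × e^(−kτ) = 3.631 × 0.4382 ≈ 1.59 mcg/L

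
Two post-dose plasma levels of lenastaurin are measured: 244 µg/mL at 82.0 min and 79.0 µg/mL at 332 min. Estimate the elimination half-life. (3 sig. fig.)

154 minutes

k = ln(C₁/C₂) / (t₂ − t₁) = ln(244/79.0) / (332 − 82.0)
  = 1.128 / 250.0 = 0.004511 min⁻¹
t½ = ln 2 / k = ln 2 / 0.004511 ≈ 154 minutes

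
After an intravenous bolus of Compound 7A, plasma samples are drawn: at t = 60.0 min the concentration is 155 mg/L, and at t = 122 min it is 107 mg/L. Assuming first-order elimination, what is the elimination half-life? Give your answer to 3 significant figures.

k = ln(C₁/C₂) / (t₂ − t₁) = ln(155/107) / (122 − 60.0)
  = 0.3706 / 62.00 = 0.005977 min⁻¹
t½ = ln 2 / k = ln 2 / 0.005977 ≈ 116 minutes

116 minutes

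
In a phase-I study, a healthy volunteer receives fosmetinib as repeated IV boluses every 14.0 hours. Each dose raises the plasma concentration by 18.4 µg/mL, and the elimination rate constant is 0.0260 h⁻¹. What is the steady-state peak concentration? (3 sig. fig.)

60.3 µg/mL

Fraction remaining after one interval: e^(−kτ) = e^(−0.02600 × 14.0) = 0.6949
R = 1 / (1 − 0.6949) = 3.278
Css,max = 18.4 × 3.278 ≈ 60.3 µg/mL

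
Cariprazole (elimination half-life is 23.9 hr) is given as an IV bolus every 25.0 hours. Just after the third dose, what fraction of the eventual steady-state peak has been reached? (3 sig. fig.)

k = ln 2 / 23.9 = 0.02900 hr⁻¹
f_n = 1 − e^(−nkτ) = 1 − e^(−3 × 0.02900 × 25.0) = 1 − e^(−2.175) = 1 − 0.1136 ≈ 0.886

0.886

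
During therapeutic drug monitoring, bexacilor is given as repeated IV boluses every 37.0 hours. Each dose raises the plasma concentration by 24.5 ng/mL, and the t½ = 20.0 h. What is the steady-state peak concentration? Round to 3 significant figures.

33.9 ng/mL

k = ln 2 / 20.0 = 0.03466 h⁻¹
Fraction remaining after one interval: e^(−kτ) = e^(−0.03466 × 37.0) = 0.2774
R = 1 / (1 − 0.2774) = 1.384
Css,max = 24.5 × 1.384 ≈ 33.9 ng/mL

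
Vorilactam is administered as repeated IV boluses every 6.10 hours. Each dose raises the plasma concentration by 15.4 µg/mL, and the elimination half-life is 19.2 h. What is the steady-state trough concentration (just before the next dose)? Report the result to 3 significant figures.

62.5 µg/mL

k = ln 2 / 19.2 = 0.03610 h⁻¹
Fraction remaining after one interval: e^(−kτ) = e^(−0.03610 × 6.10) = 0.8023
R = 1 / (1 − 0.8023) = 5.059
Css,max = 15.4 × 5.059 = 77.91 µg/mL
Css,min = Css,max × e^(−kτ) = 77.91 × 0.8023 ≈ 62.5 µg/mL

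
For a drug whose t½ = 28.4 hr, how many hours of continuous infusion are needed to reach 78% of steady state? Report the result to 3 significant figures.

k = ln 2 / 28.4 = 0.02441 hr⁻¹
f = 1 − e^(−kt)  ⇒  t = −ln(1 − f) / k
t = −ln(1 − 0.78) / 0.02441 = 1.514 / 0.02441 ≈ 62.0 hours

62.0 hours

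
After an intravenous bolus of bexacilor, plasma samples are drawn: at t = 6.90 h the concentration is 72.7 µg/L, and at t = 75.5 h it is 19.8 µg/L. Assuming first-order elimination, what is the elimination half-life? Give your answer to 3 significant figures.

k = ln(C₁/C₂) / (t₂ − t₁) = ln(72.7/19.8) / (75.5 − 6.90)
  = 1.301 / 68.60 = 0.01896 h⁻¹
t½ = ln 2 / k = ln 2 / 0.01896 ≈ 36.6 hours

36.6 hours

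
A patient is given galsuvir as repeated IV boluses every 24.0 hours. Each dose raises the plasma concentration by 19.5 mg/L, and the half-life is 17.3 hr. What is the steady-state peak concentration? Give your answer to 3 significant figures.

k = ln 2 / 17.3 = 0.04007 hr⁻¹
Fraction remaining after one interval: e^(−kτ) = e^(−0.04007 × 24.0) = 0.3823
R = 1 / (1 − 0.3823) = 1.619
Css,max = 19.5 × 1.619 ≈ 31.6 mg/L

31.6 mg/L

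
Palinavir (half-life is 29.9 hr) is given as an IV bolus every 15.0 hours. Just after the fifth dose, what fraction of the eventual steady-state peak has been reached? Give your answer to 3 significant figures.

0.824

k = ln 2 / 29.9 = 0.02318 hr⁻¹
f_n = 1 − e^(−nkτ) = 1 − e^(−5 × 0.02318 × 15.0) = 1 − e^(−1.739) = 1 − 0.1758 ≈ 0.824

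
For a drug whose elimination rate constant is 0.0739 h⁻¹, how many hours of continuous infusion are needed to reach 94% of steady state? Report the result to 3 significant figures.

f = 1 − e^(−kt)  ⇒  t = −ln(1 − f) / k
t = −ln(1 − 0.94) / 0.07390 = 2.813 / 0.07390 ≈ 38.1 hours

38.1 hours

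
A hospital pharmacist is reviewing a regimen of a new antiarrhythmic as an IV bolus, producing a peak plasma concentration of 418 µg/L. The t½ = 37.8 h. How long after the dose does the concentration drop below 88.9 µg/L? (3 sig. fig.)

84.4 hours

k = ln 2 / 37.8 = 0.01834 h⁻¹
C(t) = C₀ e^(−kt)  ⇒  t = ln(C₀/C) / k
t = ln(418/88.9) / 0.01834 = 1.548 / 0.01834 ≈ 84.4 hours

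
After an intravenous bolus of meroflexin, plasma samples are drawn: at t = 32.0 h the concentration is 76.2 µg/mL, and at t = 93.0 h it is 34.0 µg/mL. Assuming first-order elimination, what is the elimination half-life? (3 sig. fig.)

k = ln(C₁/C₂) / (t₂ − t₁) = ln(76.2/34.0) / (93.0 − 32.0)
  = 0.8070 / 61.00 = 0.01323 h⁻¹
t½ = ln 2 / k = ln 2 / 0.01323 ≈ 52.4 hours

52.4 hours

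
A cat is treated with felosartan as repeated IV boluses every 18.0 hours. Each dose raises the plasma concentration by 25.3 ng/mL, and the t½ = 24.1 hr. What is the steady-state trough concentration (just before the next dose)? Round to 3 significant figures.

37.3 ng/mL

k = ln 2 / 24.1 = 0.02876 hr⁻¹
Fraction remaining after one interval: e^(−kτ) = e^(−0.02876 × 18.0) = 0.5959
R = 1 / (1 − 0.5959) = 2.475
Css,max = 25.3 × 2.475 = 62.61 ng/mL
Css,min = Css,max × e^(−kτ) = 62.61 × 0.5959 ≈ 37.3 ng/mL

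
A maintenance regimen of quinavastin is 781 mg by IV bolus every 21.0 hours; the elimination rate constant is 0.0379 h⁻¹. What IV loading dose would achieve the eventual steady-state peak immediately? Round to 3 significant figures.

Accumulation ratio R = 1 / (1 − e^(−kτ)) = 1 / (1 − e^(−0.03790×21.0)) = 1 / (1 − 0.4512) = 1.822
Loading dose = maintenance dose × R = 781 × 1.822 ≈ 1420 mg

1420 mg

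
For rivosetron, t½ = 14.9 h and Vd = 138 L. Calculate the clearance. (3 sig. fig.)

6.42 L/h

k = ln 2 / t½ = ln 2 / 14.9 = 0.04652 h⁻¹
CL = k · V = 0.04652 × 138 ≈ 6.42 L/h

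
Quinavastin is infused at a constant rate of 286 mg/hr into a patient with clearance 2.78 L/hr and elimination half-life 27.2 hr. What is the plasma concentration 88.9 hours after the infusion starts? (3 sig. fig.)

92.2 mg/L

Css = rate / CL = 286 / 2.78 = 102.9 mg/L
k = ln 2 / 27.2 = 0.02548 hr⁻¹
C(t) = Css (1 − e^(−kt)) = 102.9 × (1 − e^(−2.265)) = 102.9 × 0.8962 ≈ 92.2 mg/L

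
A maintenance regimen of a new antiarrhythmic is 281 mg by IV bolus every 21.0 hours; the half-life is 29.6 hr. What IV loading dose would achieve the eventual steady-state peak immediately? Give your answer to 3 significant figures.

723 mg

k = ln 2 / 29.6 = 0.02342 hr⁻¹
Accumulation ratio R = 1 / (1 − e^(−kτ)) = 1 / (1 − e^(−0.02342×21.0)) = 1 / (1 − 0.6115) = 2.574
Loading dose = maintenance dose × R = 281 × 2.574 ≈ 723 mg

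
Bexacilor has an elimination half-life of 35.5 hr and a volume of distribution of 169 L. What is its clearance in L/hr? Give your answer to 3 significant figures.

3.30 L/hr

k = ln 2 / t½ = ln 2 / 35.5 = 0.01953 hr⁻¹
CL = k · V = 0.01953 × 169 ≈ 3.30 L/hr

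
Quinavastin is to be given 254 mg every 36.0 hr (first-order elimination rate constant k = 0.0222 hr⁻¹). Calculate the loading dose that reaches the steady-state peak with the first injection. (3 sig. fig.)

462 mg

Accumulation ratio R = 1 / (1 − e^(−kτ)) = 1 / (1 − e^(−0.02220×36.0)) = 1 / (1 − 0.4497) = 1.817
Loading dose = maintenance dose × R = 254 × 1.817 ≈ 462 mg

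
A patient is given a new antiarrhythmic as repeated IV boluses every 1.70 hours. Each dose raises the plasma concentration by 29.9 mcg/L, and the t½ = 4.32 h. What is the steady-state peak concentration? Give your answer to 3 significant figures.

125 mcg/L

k = ln 2 / 4.32 = 0.1605 h⁻¹
Fraction remaining after one interval: e^(−kτ) = e^(−0.1605 × 1.70) = 0.7613
R = 1 / (1 − 0.7613) = 4.189
Css,max = 29.9 × 4.189 ≈ 125 mcg/L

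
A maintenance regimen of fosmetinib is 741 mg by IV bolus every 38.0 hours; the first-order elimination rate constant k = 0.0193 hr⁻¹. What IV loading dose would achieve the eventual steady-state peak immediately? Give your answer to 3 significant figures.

1430 mg

Accumulation ratio R = 1 / (1 − e^(−kτ)) = 1 / (1 − e^(−0.01930×38.0)) = 1 / (1 − 0.4803) = 1.924
Loading dose = maintenance dose × R = 741 × 1.924 ≈ 1430 mg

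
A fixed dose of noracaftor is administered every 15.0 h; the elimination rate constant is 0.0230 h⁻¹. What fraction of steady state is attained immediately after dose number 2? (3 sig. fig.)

f_n = 1 − e^(−nkτ) = 1 − e^(−2 × 0.02300 × 15.0) = 1 − e^(−0.6900) = 1 − 0.5016 ≈ 0.498

0.498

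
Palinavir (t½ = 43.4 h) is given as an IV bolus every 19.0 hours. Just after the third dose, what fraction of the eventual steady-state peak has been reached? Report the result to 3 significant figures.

0.598

k = ln 2 / 43.4 = 0.01597 h⁻¹
f_n = 1 − e^(−nkτ) = 1 − e^(−3 × 0.01597 × 19.0) = 1 − e^(−0.9104) = 1 − 0.4024 ≈ 0.598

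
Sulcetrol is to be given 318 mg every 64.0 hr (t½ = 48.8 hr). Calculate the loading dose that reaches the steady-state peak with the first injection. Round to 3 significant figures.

k = ln 2 / 48.8 = 0.01420 hr⁻¹
Accumulation ratio R = 1 / (1 − e^(−kτ)) = 1 / (1 − e^(−0.01420×64.0)) = 1 / (1 − 0.4029) = 1.675
Loading dose = maintenance dose × R = 318 × 1.675 ≈ 533 mg

533 mg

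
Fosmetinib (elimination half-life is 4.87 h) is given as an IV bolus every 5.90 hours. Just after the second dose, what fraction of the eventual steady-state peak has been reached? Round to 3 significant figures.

k = ln 2 / 4.87 = 0.1423 h⁻¹
f_n = 1 − e^(−nkτ) = 1 − e^(−2 × 0.1423 × 5.90) = 1 − e^(−1.679) = 1 − 0.1865 ≈ 0.814

0.814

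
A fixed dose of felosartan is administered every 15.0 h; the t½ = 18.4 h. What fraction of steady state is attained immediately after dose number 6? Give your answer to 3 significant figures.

k = ln 2 / 18.4 = 0.03767 h⁻¹
f_n = 1 − e^(−nkτ) = 1 − e^(−6 × 0.03767 × 15.0) = 1 − e^(−3.390) = 1 − 0.03370 ≈ 0.966

0.966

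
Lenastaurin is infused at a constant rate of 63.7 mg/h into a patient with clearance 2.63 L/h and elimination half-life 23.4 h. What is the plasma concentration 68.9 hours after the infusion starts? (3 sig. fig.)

Css = rate / CL = 63.7 / 2.63 = 24.22 mg/L
k = ln 2 / 23.4 = 0.02962 h⁻¹
C(t) = Css (1 − e^(−kt)) = 24.22 × (1 − e^(−2.041)) = 24.22 × 0.8701 ≈ 21.1 mg/L

21.1 mg/L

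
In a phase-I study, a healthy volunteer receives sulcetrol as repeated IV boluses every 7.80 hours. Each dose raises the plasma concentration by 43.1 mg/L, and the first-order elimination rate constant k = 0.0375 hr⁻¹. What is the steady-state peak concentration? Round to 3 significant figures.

Fraction remaining after one interval: e^(−kτ) = e^(−0.03750 × 7.80) = 0.7464
R = 1 / (1 − 0.7464) = 3.943
Css,max = 43.1 × 3.943 ≈ 170 mg/L

170 mg/L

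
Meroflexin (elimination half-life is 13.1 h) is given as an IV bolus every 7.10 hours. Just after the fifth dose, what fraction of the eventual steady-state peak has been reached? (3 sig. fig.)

k = ln 2 / 13.1 = 0.05291 h⁻¹
f_n = 1 − e^(−nkτ) = 1 − e^(−5 × 0.05291 × 7.10) = 1 − e^(−1.878) = 1 − 0.1528 ≈ 0.847

0.847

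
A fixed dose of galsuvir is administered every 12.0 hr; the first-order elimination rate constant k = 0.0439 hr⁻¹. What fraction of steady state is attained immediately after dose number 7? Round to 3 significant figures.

f_n = 1 − e^(−nkτ) = 1 − e^(−7 × 0.04390 × 12.0) = 1 − e^(−3.688) = 1 − 0.02503 ≈ 0.975

0.975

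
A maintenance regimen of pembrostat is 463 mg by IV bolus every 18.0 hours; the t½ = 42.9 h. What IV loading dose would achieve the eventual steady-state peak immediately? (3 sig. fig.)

1830 mg

k = ln 2 / 42.9 = 0.01616 h⁻¹
Accumulation ratio R = 1 / (1 − e^(−kτ)) = 1 / (1 − e^(−0.01616×18.0)) = 1 / (1 − 0.7476) = 3.963
Loading dose = maintenance dose × R = 463 × 3.963 ≈ 1830 mg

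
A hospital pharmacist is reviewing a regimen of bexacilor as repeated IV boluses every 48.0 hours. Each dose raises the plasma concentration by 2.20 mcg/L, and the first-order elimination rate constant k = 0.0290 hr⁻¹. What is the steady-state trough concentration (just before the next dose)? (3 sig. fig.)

0.728 mcg/L

Fraction remaining after one interval: e^(−kτ) = e^(−0.02900 × 48.0) = 0.2486
R = 1 / (1 − 0.2486) = 1.331
Css,max = 2.20 × 1.331 = 2.928 mcg/L
Css,min = Css,max × e^(−kτ) = 2.928 × 0.2486 ≈ 0.728 mcg/L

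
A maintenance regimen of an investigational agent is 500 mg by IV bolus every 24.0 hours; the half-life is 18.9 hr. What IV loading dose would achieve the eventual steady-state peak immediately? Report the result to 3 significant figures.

854 mg

k = ln 2 / 18.9 = 0.03667 hr⁻¹
Accumulation ratio R = 1 / (1 − e^(−kτ)) = 1 / (1 − e^(−0.03667×24.0)) = 1 / (1 − 0.4147) = 1.709
Loading dose = maintenance dose × R = 500 × 1.709 ≈ 854 mg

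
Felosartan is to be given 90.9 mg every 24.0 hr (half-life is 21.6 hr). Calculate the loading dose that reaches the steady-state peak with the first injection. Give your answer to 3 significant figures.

169 mg

k = ln 2 / 21.6 = 0.03209 hr⁻¹
Accumulation ratio R = 1 / (1 − e^(−kτ)) = 1 / (1 − e^(−0.03209×24.0)) = 1 / (1 − 0.4629) = 1.862
Loading dose = maintenance dose × R = 90.9 × 1.862 ≈ 169 mg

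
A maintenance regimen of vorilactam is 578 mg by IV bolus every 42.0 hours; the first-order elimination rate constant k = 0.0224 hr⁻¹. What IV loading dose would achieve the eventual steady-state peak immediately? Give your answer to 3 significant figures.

948 mg

Accumulation ratio R = 1 / (1 − e^(−kτ)) = 1 / (1 − e^(−0.02240×42.0)) = 1 / (1 − 0.3903) = 1.640
Loading dose = maintenance dose × R = 578 × 1.640 ≈ 948 mg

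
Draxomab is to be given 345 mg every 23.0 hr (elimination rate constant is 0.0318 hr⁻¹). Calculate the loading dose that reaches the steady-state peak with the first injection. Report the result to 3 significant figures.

665 mg

Accumulation ratio R = 1 / (1 − e^(−kτ)) = 1 / (1 − e^(−0.03180×23.0)) = 1 / (1 − 0.4812) = 1.928
Loading dose = maintenance dose × R = 345 × 1.928 ≈ 665 mg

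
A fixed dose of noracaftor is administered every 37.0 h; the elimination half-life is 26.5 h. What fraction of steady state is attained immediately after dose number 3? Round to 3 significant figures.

k = ln 2 / 26.5 = 0.02616 h⁻¹
f_n = 1 − e^(−nkτ) = 1 − e^(−3 × 0.02616 × 37.0) = 1 − e^(−2.903) = 1 − 0.05484 ≈ 0.945

0.945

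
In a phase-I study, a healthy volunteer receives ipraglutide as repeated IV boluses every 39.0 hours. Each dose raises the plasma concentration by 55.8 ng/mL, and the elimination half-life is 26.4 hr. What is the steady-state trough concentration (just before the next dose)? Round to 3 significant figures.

31.3 ng/mL

k = ln 2 / 26.4 = 0.02626 hr⁻¹
Fraction remaining after one interval: e^(−kτ) = e^(−0.02626 × 39.0) = 0.3592
R = 1 / (1 − 0.3592) = 1.560
Css,max = 55.8 × 1.560 = 87.07 ng/mL
Css,min = Css,max × e^(−kτ) = 87.07 × 0.3592 ≈ 31.3 ng/mL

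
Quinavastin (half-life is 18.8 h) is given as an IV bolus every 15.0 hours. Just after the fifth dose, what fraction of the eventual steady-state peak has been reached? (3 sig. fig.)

0.937

k = ln 2 / 18.8 = 0.03687 h⁻¹
f_n = 1 − e^(−nkτ) = 1 − e^(−5 × 0.03687 × 15.0) = 1 − e^(−2.765) = 1 − 0.06296 ≈ 0.937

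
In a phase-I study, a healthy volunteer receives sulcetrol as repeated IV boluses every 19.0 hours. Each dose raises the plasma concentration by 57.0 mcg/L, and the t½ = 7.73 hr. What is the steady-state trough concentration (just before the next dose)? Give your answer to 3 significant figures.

12.7 mcg/L

k = ln 2 / 7.73 = 0.08967 hr⁻¹
Fraction remaining after one interval: e^(−kτ) = e^(−0.08967 × 19.0) = 0.1820
R = 1 / (1 − 0.1820) = 1.223
Css,max = 57.0 × 1.223 = 69.68 mcg/L
Css,min = Css,max × e^(−kτ) = 69.68 × 0.1820 ≈ 12.7 mcg/L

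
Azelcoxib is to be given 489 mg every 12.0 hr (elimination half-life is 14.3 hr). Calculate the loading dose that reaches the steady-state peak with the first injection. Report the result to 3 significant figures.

1110 mg

k = ln 2 / 14.3 = 0.04847 hr⁻¹
Accumulation ratio R = 1 / (1 − e^(−kτ)) = 1 / (1 − e^(−0.04847×12.0)) = 1 / (1 − 0.5590) = 2.267
Loading dose = maintenance dose × R = 489 × 2.267 ≈ 1110 mg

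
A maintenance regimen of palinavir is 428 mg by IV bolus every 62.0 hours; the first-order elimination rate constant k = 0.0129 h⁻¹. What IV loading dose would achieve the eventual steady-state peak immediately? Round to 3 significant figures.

Accumulation ratio R = 1 / (1 − e^(−kτ)) = 1 / (1 − e^(−0.01290×62.0)) = 1 / (1 − 0.4494) = 1.816
Loading dose = maintenance dose × R = 428 × 1.816 ≈ 777 mg

777 mg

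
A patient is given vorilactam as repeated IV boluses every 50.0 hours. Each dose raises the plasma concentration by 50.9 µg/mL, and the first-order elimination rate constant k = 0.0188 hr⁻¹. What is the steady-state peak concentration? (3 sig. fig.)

Fraction remaining after one interval: e^(−kτ) = e^(−0.01880 × 50.0) = 0.3906
R = 1 / (1 − 0.3906) = 1.641
Css,max = 50.9 × 1.641 ≈ 83.5 µg/mL

83.5 µg/mL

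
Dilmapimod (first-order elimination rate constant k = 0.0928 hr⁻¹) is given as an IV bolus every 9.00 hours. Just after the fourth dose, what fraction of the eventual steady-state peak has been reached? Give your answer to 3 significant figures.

0.965

f_n = 1 − e^(−nkτ) = 1 − e^(−4 × 0.09280 × 9.00) = 1 − e^(−3.341) = 1 − 0.03541 ≈ 0.965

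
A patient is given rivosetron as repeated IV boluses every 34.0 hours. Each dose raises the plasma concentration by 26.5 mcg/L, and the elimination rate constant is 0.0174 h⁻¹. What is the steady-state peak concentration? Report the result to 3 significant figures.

59.3 mcg/L

Fraction remaining after one interval: e^(−kτ) = e^(−0.01740 × 34.0) = 0.5534
R = 1 / (1 − 0.5534) = 2.239
Css,max = 26.5 × 2.239 ≈ 59.3 mcg/L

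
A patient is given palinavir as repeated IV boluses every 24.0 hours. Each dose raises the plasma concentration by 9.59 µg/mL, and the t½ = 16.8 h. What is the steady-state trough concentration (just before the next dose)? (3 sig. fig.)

5.67 µg/mL

k = ln 2 / 16.8 = 0.04126 h⁻¹
Fraction remaining after one interval: e^(−kτ) = e^(−0.04126 × 24.0) = 0.3715
R = 1 / (1 − 0.3715) = 1.591
Css,max = 9.59 × 1.591 = 15.26 µg/mL
Css,min = Css,max × e^(−kτ) = 15.26 × 0.3715 ≈ 5.67 µg/mL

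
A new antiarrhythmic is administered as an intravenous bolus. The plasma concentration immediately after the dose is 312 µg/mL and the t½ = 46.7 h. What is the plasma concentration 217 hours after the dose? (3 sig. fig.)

k = ln 2 / 46.7 = 0.01484 h⁻¹
217 h is 4.647 half-lives, so C = 312 × (1/2)^4.647 = 312 × 0.03992 ≈ 12.5 µg/mL

12.5 µg/mL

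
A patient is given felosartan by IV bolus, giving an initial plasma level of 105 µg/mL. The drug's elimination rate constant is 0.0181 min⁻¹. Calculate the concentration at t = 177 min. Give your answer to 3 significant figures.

C(t) = C₀ e^(−kt) = 105 × e^(−0.01810 × 177) = 105 × e^(−3.204) = 105 × 0.04061 ≈ 4.26 µg/mL

4.26 µg/mL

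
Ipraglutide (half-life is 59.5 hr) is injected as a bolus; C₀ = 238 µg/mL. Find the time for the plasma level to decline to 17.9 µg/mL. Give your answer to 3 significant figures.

k = ln 2 / 59.5 = 0.01165 hr⁻¹
C(t) = C₀ e^(−kt)  ⇒  t = ln(C₀/C) / k
t = ln(238/17.9) / 0.01165 = 2.587 / 0.01165 ≈ 222 hours

222 hours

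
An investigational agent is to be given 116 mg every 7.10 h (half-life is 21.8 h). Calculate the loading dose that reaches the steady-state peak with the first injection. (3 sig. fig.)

k = ln 2 / 21.8 = 0.03180 h⁻¹
Accumulation ratio R = 1 / (1 − e^(−kτ)) = 1 / (1 − e^(−0.03180×7.10)) = 1 / (1 − 0.7979) = 4.948
Loading dose = maintenance dose × R = 116 × 4.948 ≈ 574 mg

574 mg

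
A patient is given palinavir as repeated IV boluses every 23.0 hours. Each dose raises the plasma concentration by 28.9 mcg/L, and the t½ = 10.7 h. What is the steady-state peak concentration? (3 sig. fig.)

k = ln 2 / 10.7 = 0.06478 h⁻¹
Fraction remaining after one interval: e^(−kτ) = e^(−0.06478 × 23.0) = 0.2254
R = 1 / (1 − 0.2254) = 1.291
Css,max = 28.9 × 1.291 ≈ 37.3 mcg/L

37.3 mcg/L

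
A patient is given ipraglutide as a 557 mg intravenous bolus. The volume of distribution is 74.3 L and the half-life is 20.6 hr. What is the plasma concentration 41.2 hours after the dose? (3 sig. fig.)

C₀ = dose / V = 557 / 74.3 = 7.497 µg/mL
k = ln 2 / 20.6 = 0.03365 hr⁻¹
C(t) = C₀ e^(−kt) = 7.497 × e^(−0.03365 × 41.2) = 7.497 × e^(−1.386) = 7.497 × 0.2500 ≈ 1.87 µg/mL

1.87 µg/mL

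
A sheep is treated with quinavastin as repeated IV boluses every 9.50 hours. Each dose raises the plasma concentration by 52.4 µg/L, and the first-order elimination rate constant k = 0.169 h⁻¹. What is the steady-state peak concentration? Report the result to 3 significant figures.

Fraction remaining after one interval: e^(−kτ) = e^(−0.1690 × 9.50) = 0.2008
R = 1 / (1 − 0.2008) = 1.251
Css,max = 52.4 × 1.251 ≈ 65.6 µg/L

65.6 µg/L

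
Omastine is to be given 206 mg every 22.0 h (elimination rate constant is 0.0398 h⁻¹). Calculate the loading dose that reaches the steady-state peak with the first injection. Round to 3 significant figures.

353 mg

Accumulation ratio R = 1 / (1 − e^(−kτ)) = 1 / (1 − e^(−0.03980×22.0)) = 1 / (1 − 0.4166) = 1.714
Loading dose = maintenance dose × R = 206 × 1.714 ≈ 353 mg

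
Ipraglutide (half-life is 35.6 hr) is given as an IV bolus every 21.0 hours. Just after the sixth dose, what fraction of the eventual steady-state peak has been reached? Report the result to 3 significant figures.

k = ln 2 / 35.6 = 0.01947 hr⁻¹
f_n = 1 − e^(−nkτ) = 1 − e^(−6 × 0.01947 × 21.0) = 1 − e^(−2.453) = 1 − 0.08601 ≈ 0.914

0.914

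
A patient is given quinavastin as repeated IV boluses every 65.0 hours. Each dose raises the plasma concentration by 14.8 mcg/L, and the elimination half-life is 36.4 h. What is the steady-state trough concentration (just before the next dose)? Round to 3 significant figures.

6.05 mcg/L

k = ln 2 / 36.4 = 0.01904 h⁻¹
Fraction remaining after one interval: e^(−kτ) = e^(−0.01904 × 65.0) = 0.2900
R = 1 / (1 − 0.2900) = 1.409
Css,max = 14.8 × 1.409 = 20.85 mcg/L
Css,min = Css,max × e^(−kτ) = 20.85 × 0.2900 ≈ 6.05 mcg/L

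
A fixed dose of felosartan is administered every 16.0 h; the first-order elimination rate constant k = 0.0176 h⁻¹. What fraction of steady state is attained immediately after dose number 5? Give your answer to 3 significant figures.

0.755

f_n = 1 − e^(−nkτ) = 1 − e^(−5 × 0.01760 × 16.0) = 1 − e^(−1.408) = 1 − 0.2446 ≈ 0.755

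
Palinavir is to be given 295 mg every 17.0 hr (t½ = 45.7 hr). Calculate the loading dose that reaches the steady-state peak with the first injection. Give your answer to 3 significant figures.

k = ln 2 / 45.7 = 0.01517 hr⁻¹
Accumulation ratio R = 1 / (1 − e^(−kτ)) = 1 / (1 − e^(−0.01517×17.0)) = 1 / (1 − 0.7727) = 4.400
Loading dose = maintenance dose × R = 295 × 4.400 ≈ 1300 mg

1300 mg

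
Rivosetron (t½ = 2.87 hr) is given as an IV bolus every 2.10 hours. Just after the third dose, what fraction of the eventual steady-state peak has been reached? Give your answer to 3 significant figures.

0.782

k = ln 2 / 2.87 = 0.2415 hr⁻¹
f_n = 1 − e^(−nkτ) = 1 − e^(−3 × 0.2415 × 2.10) = 1 − e^(−1.522) = 1 − 0.2184 ≈ 0.782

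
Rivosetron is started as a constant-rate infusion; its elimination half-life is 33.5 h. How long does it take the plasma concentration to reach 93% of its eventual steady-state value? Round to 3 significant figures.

129 hours

k = ln 2 / 33.5 = 0.02069 h⁻¹
f = 1 − e^(−kt)  ⇒  t = −ln(1 − f) / k
t = −ln(1 − 0.93) / 0.02069 = 2.659 / 0.02069 ≈ 129 hours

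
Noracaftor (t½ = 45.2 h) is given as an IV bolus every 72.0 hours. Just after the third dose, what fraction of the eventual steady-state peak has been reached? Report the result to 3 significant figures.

0.964

k = ln 2 / 45.2 = 0.01534 h⁻¹
f_n = 1 − e^(−nkτ) = 1 − e^(−3 × 0.01534 × 72.0) = 1 − e^(−3.312) = 1 − 0.03643 ≈ 0.964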